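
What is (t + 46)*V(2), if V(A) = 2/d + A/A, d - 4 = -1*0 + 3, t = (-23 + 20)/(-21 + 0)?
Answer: 2907/49 ≈ 59.327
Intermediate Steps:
t = ⅐ (t = -3/(-21) = -3*(-1/21) = ⅐ ≈ 0.14286)
d = 7 (d = 4 + (-1*0 + 3) = 4 + (0 + 3) = 4 + 3 = 7)
V(A) = 9/7 (V(A) = 2/7 + A/A = 2*(⅐) + 1 = 2/7 + 1 = 9/7)
(t + 46)*V(2) = (⅐ + 46)*(9/7) = (323/7)*(9/7) = 2907/49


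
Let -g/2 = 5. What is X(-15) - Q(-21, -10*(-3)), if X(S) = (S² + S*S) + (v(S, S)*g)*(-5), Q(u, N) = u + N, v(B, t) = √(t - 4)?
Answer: 441 + 50*I*√19 ≈ 441.0 + 217.95*I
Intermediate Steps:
g = -10 (g = -2*5 = -10)
v(B, t) = √(-4 + t)
Q(u, N) = N + u
X(S) = 2*S² + 50*√(-4 + S) (X(S) = (S² + S*S) + (√(-4 + S)*(-10))*(-5) = (S² + S²) - 10*√(-4 + S)*(-5) = 2*S² + 50*√(-4 + S))
X(-15) - Q(-21, -10*(-3)) = (2*(-15)² + 50*√(-4 - 15)) - (-10*(-3) - 21) = (2*225 + 50*√(-19)) - (30 - 21) = (450 + 50*(I*√19)) - 1*9 = (450 + 50*I*√19) - 9 = 441 + 50*I*√19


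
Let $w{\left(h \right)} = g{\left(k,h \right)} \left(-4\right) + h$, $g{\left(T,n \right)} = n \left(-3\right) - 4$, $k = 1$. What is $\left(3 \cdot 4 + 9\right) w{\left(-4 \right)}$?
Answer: $-756$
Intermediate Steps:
$g{\left(T,n \right)} = -4 - 3 n$ ($g{\left(T,n \right)} = - 3 n - 4 = -4 - 3 n$)
$w{\left(h \right)} = 16 + 13 h$ ($w{\left(h \right)} = \left(-4 - 3 h\right) \left(-4\right) + h = \left(16 + 12 h\right) + h = 16 + 13 h$)
$\left(3 \cdot 4 + 9\right) w{\left(-4 \right)} = \left(3 \cdot 4 + 9\right) \left(16 + 13 \left(-4\right)\right) = \left(12 + 9\right) \left(16 - 52\right) = 21 \left(-36\right) = -756$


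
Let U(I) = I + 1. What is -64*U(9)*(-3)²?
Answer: -5760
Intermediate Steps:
U(I) = 1 + I
-64*U(9)*(-3)² = -64*(1 + 9)*(-3)² = -64*10*9 = -640*9 = -5760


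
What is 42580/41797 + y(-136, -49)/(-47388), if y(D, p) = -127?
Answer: 2023089259/1980676236 ≈ 1.0214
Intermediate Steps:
42580/41797 + y(-136, -49)/(-47388) = 42580/41797 - 127/(-47388) = 42580*(1/41797) - 127*(-1/47388) = 42580/41797 + 127/47388 = 2023089259/1980676236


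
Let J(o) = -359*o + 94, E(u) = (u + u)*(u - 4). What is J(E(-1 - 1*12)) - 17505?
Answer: -176089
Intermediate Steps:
E(u) = 2*u*(-4 + u) (E(u) = (2*u)*(-4 + u) = 2*u*(-4 + u))
J(o) = 94 - 359*o
J(E(-1 - 1*12)) - 17505 = (94 - 718*(-1 - 1*12)*(-4 + (-1 - 1*12))) - 17505 = (94 - 718*(-1 - 12)*(-4 + (-1 - 12))) - 17505 = (94 - 718*(-13)*(-4 - 13)) - 17505 = (94 - 718*(-13)*(-17)) - 17505 = (94 - 359*442) - 17505 = (94 - 158678) - 17505 = -158584 - 17505 = -176089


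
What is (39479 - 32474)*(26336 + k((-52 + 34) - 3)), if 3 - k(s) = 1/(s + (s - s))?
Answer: 1291535200/7 ≈ 1.8451e+8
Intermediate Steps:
k(s) = 3 - 1/s (k(s) = 3 - 1/(s + (s - s)) = 3 - 1/(s + 0) = 3 - 1/s)
(39479 - 32474)*(26336 + k((-52 + 34) - 3)) = (39479 - 32474)*(26336 + (3 - 1/((-52 + 34) - 3))) = 7005*(26336 + (3 - 1/(-18 - 3))) = 7005*(26336 + (3 - 1/(-21))) = 7005*(26336 + (3 - 1*(-1/21))) = 7005*(26336 + (3 + 1/21)) = 7005*(26336 + 64/21) = 7005*(553120/21) = 1291535200/7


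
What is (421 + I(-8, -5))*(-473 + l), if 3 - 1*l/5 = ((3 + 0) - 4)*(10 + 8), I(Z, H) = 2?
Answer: -155664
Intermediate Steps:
l = 105 (l = 15 - 5*((3 + 0) - 4)*(10 + 8) = 15 - 5*(3 - 4)*18 = 15 - (-5)*18 = 15 - 5*(-18) = 15 + 90 = 105)
(421 + I(-8, -5))*(-473 + l) = (421 + 2)*(-473 + 105) = 423*(-368) = -155664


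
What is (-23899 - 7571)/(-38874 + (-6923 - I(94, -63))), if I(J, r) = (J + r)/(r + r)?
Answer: 3965220/5770391 ≈ 0.68717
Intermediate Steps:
I(J, r) = (J + r)/(2*r) (I(J, r) = (J + r)/((2*r)) = (J + r)*(1/(2*r)) = (J + r)/(2*r))
(-23899 - 7571)/(-38874 + (-6923 - I(94, -63))) = (-23899 - 7571)/(-38874 + (-6923 - (94 - 63)/(2*(-63)))) = -31470/(-38874 + (-6923 - (-1)*31/(2*63))) = -31470/(-38874 + (-6923 - 1*(-31/126))) = -31470/(-38874 + (-6923 + 31/126)) = -31470/(-38874 - 872267/126) = -31470/(-5770391/126) = -31470*(-126/5770391) = 3965220/5770391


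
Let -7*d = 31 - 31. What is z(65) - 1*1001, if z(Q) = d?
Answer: -1001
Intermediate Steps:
d = 0 (d = -(31 - 31)/7 = -⅐*0 = 0)
z(Q) = 0
z(65) - 1*1001 = 0 - 1*1001 = 0 - 1001 = -1001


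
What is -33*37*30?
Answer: -36630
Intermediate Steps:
-33*37*30 = -1221*30 = -36630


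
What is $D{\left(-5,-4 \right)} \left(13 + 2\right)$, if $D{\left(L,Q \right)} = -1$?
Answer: $-15$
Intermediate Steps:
$D{\left(-5,-4 \right)} \left(13 + 2\right) = - (13 + 2) = \left(-1\right) 15 = -15$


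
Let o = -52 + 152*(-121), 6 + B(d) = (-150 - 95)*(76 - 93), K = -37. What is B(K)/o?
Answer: -4159/18444 ≈ -0.22549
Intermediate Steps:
B(d) = 4159 (B(d) = -6 + (-150 - 95)*(76 - 93) = -6 - 245*(-17) = -6 + 4165 = 4159)
o = -18444 (o = -52 - 18392 = -18444)
B(K)/o = 4159/(-18444) = 4159*(-1/18444) = -4159/18444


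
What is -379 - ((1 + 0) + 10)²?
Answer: -500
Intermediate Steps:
-379 - ((1 + 0) + 10)² = -379 - (1 + 10)² = -379 - 1*11² = -379 - 1*121 = -379 - 121 = -500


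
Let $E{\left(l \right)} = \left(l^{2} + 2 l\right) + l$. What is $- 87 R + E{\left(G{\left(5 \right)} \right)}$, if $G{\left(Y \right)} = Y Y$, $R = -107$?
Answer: $10009$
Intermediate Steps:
$G{\left(Y \right)} = Y^{2}$
$E{\left(l \right)} = l^{2} + 3 l$
$- 87 R + E{\left(G{\left(5 \right)} \right)} = \left(-87\right) \left(-107\right) + 5^{2} \left(3 + 5^{2}\right) = 9309 + 25 \left(3 + 25\right) = 9309 + 25 \cdot 28 = 9309 + 700 = 10009$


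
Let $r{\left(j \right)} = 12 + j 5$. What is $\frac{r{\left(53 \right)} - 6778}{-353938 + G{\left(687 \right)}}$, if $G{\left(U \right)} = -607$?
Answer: $\frac{6501}{354545} \approx 0.018336$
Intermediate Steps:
$r{\left(j \right)} = 12 + 5 j$
$\frac{r{\left(53 \right)} - 6778}{-353938 + G{\left(687 \right)}} = \frac{\left(12 + 5 \cdot 53\right) - 6778}{-353938 - 607} = \frac{\left(12 + 265\right) - 6778}{-354545} = \left(277 - 6778\right) \left(- \frac{1}{354545}\right) = \left(-6501\right) \left(- \frac{1}{354545}\right) = \frac{6501}{354545}$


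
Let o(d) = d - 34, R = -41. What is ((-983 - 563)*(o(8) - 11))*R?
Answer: -2345282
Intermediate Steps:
o(d) = -34 + d
((-983 - 563)*(o(8) - 11))*R = ((-983 - 563)*((-34 + 8) - 11))*(-41) = -1546*(-26 - 11)*(-41) = -1546*(-37)*(-41) = 57202*(-41) = -2345282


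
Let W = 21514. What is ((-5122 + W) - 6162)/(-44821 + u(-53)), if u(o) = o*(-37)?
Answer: -1023/4286 ≈ -0.23868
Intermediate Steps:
u(o) = -37*o
((-5122 + W) - 6162)/(-44821 + u(-53)) = ((-5122 + 21514) - 6162)/(-44821 - 37*(-53)) = (16392 - 6162)/(-44821 + 1961) = 10230/(-42860) = 10230*(-1/42860) = -1023/4286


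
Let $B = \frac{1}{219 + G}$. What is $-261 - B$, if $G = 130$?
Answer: $- \frac{91090}{349} \approx -261.0$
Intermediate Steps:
$B = \frac{1}{349}$ ($B = \frac{1}{219 + 130} = \frac{1}{349} \approx 0.0028653$)
$-261 - B = -261 - \frac{1}{349} = - \frac{91090}{349}$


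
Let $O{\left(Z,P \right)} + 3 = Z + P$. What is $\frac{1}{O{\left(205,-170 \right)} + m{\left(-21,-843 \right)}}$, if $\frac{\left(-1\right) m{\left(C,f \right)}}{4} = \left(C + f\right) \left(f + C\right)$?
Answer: $- \frac{1}{2985952} \approx -3.349 \cdot 10^{-7}$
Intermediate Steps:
$O{\left(Z,P \right)} = -3 + P + Z$ ($O{\left(Z,P \right)} = -3 + \left(Z + P\right) = -3 + \left(P + Z\right) = -3 + P + Z$)
$m{\left(C,f \right)} = - 4 \left(C + f\right)^{2}$ ($m{\left(C,f \right)} = - 4 \left(C + f\right) \left(f + C\right) = - 4 \left(C + f\right) \left(C + f\right) = - 4 \left(C + f\right)^{2}$)
$\frac{1}{O{\left(205,-170 \right)} + m{\left(-21,-843 \right)}} = \frac{1}{\left(-3 - 170 + 205\right) - 4 \left(-21 - 843\right)^{2}} = \frac{1}{32 - 4 \left(-864\right)^{2}} = \frac{1}{32 - 2985984} = \frac{1}{-2985952} = - \frac{1}{2985952}$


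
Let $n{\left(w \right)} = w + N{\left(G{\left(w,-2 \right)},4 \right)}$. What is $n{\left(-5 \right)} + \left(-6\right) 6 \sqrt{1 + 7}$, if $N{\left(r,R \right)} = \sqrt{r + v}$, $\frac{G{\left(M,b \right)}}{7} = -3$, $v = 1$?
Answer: $-5 - 72 \sqrt{2} + 2 i \sqrt{5} \approx -106.82 + 4.4721 i$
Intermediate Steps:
$G{\left(M,b \right)} = -21$ ($G{\left(M,b \right)} = 7 \left(-3\right) = -21$)
$N{\left(r,R \right)} = \sqrt{1 + r}$ ($N{\left(r,R \right)} = \sqrt{r + 1} = \sqrt{1 + r}$)
$n{\left(w \right)} = w + 2 i \sqrt{5}$ ($n{\left(w \right)} = w + \sqrt{1 - 21} = w + \sqrt{-20} = w + 2 i \sqrt{5}$)
$n{\left(-5 \right)} + \left(-6\right) 6 \sqrt{1 + 7} = \left(-5 + 2 i \sqrt{5}\right) + \left(-6\right) 6 \sqrt{1 + 7} = \left(-5 + 2 i \sqrt{5}\right) - 36 \sqrt{8} = \left(-5 + 2 i \sqrt{5}\right) - 36 \cdot 2 \sqrt{2} = \left(-5 + 2 i \sqrt{5}\right) - 72 \sqrt{2} = -5 - 72 \sqrt{2} + 2 i \sqrt{5}$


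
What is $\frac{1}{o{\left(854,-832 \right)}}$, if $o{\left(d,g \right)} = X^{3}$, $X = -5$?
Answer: $- \frac{1}{125} \approx -0.008$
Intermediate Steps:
$o{\left(d,g \right)} = -125$ ($o{\left(d,g \right)} = \left(-5\right)^{3} = -125$)
$\frac{1}{o{\left(854,-832 \right)}} = \frac{1}{-125} = - \frac{1}{125}$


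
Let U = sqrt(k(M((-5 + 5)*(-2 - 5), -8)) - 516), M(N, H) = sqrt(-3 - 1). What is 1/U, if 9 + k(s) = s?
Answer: 1/sqrt(-525 + 2*I) ≈ 8.313e-5 - 0.043643*I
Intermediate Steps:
M(N, H) = 2*I (M(N, H) = sqrt(-4) = 2*I)
k(s) = -9 + s
U = sqrt(-525 + 2*I) (U = sqrt((-9 + 2*I) - 516) = sqrt(-525 + 2*I) ≈ 0.04364 + 22.913*I)
1/U = 1/(sqrt(-525 + 2*I)) = 1/sqrt(-525 + 2*I)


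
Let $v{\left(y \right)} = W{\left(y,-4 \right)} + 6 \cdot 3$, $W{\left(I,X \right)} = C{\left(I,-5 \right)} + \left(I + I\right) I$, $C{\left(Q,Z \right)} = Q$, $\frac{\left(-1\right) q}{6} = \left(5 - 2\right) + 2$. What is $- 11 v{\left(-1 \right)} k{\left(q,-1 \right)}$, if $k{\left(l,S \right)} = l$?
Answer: $6270$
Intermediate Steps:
$q = -30$ ($q = - 6 \left(\left(5 - 2\right) + 2\right) = - 6 \left(3 + 2\right) = \left(-6\right) 5 = -30$)
$W{\left(I,X \right)} = I + 2 I^{2}$ ($W{\left(I,X \right)} = I + \left(I + I\right) I = I + 2 I I = I + 2 I^{2}$)
$v{\left(y \right)} = 18 + y \left(1 + 2 y\right)$ ($v{\left(y \right)} = y \left(1 + 2 y\right) + 6 \cdot 3 = y \left(1 + 2 y\right) + 18 = 18 + y \left(1 + 2 y\right)$)
$- 11 v{\left(-1 \right)} k{\left(q,-1 \right)} = - 11 \left(18 - 1 + 2 \left(-1\right)^{2}\right) \left(-30\right) = - 11 \left(18 - 1 + 2 \cdot 1\right) \left(-30\right) = - 11 \left(18 - 1 + 2\right) \left(-30\right) = \left(-11\right) 19 \left(-30\right) = \left(-209\right) \left(-30\right) = 6270$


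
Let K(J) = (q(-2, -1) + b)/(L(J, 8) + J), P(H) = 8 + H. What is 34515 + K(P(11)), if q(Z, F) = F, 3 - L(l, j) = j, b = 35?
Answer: 241622/7 ≈ 34517.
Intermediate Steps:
L(l, j) = 3 - j
K(J) = 34/(-5 + J) (K(J) = (-1 + 35)/((3 - 1*8) + J) = 34/((3 - 8) + J) = 34/(-5 + J))
34515 + K(P(11)) = 34515 + 34/(-5 + (8 + 11)) = 34515 + 34/(-5 + 19) = 34515 + 34/14 = 34515 + 34*(1/14) = 34515 + 17/7 = 241622/7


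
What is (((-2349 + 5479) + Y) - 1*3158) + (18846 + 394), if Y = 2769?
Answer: 21981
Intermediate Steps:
(((-2349 + 5479) + Y) - 1*3158) + (18846 + 394) = (((-2349 + 5479) + 2769) - 1*3158) + (18846 + 394) = ((3130 + 2769) - 3158) + 19240 = (5899 - 3158) + 19240 = 2741 + 19240 = 21981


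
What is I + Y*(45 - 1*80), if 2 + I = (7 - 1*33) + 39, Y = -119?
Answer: 4176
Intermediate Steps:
I = 11 (I = -2 + ((7 - 1*33) + 39) = -2 + ((7 - 33) + 39) = -2 + (-26 + 39) = -2 + 13 = 11)
I + Y*(45 - 1*80) = 11 - 119*(45 - 1*80) = 11 - 119*(45 - 80) = 11 - 119*(-35) = 11 + 4165 = 4176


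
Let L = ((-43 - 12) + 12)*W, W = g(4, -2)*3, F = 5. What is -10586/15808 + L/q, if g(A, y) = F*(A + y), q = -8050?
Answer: -3241249/6362720 ≈ -0.50941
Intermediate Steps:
g(A, y) = 5*A + 5*y (g(A, y) = 5*(A + y) = 5*A + 5*y)
W = 30 (W = (5*4 + 5*(-2))*3 = (20 - 10)*3 = 10*3 = 30)
L = -1290 (L = ((-43 - 12) + 12)*30 = (-55 + 12)*30 = -43*30 = -1290)
-10586/15808 + L/q = -10586/15808 - 1290/(-8050) = -10586*1/15808 - 1290*(-1/8050) = -5293/7904 + 129/805 = -3241249/6362720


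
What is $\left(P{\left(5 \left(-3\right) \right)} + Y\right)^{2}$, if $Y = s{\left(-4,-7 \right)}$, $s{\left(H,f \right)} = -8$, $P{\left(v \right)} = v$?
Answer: $529$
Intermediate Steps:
$Y = -8$
$\left(P{\left(5 \left(-3\right) \right)} + Y\right)^{2} = \left(5 \left(-3\right) - 8\right)^{2} = \left(-15 - 8\right)^{2} = \left(-23\right)^{2} = 529$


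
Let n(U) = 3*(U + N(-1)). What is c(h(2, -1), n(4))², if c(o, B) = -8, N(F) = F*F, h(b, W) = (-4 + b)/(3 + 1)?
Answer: 64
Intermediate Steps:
h(b, W) = -1 + b/4 (h(b, W) = (-4 + b)/4 = (-4 + b)*(¼) = -1 + b/4)
N(F) = F²
n(U) = 3 + 3*U (n(U) = 3*(U + (-1)²) = 3*(U + 1) = 3*(1 + U) = 3 + 3*U)
c(h(2, -1), n(4))² = (-8)² = 64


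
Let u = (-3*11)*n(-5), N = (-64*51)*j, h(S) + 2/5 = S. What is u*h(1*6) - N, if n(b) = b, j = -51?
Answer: -165540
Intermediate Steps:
h(S) = -⅖ + S
N = 166464 (N = -64*51*(-51) = -3264*(-51) = 166464)
u = 165 (u = -3*11*(-5) = -33*(-5) = 165)
u*h(1*6) - N = 165*(-⅖ + 1*6) - 1*166464 = 165*(-⅖ + 6) - 166464 = 165*(28/5) - 166464 = 924 - 166464 = -165540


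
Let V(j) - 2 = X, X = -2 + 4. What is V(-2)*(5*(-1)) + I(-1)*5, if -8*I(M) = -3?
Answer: -145/8 ≈ -18.125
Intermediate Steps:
I(M) = 3/8 (I(M) = -1/8*(-3) = 3/8)
X = 2
V(j) = 4 (V(j) = 2 + 2 = 4)
V(-2)*(5*(-1)) + I(-1)*5 = 4*(5*(-1)) + (3/8)*5 = 4*(-5) + 15/8 = -20 + 15/8 = -145/8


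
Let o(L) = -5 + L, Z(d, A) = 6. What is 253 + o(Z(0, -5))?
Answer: 254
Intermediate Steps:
253 + o(Z(0, -5)) = 253 + (-5 + 6) = 253 + 1 = 254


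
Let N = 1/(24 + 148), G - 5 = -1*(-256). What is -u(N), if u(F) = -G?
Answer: 261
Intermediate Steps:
G = 261 (G = 5 - 1*(-256) = 5 + 256 = 261)
N = 1/172 ≈ 0.0058140
u(F) = -261 (u(F) = -1*261 = -261)
-u(N) = -1*(-261) = 261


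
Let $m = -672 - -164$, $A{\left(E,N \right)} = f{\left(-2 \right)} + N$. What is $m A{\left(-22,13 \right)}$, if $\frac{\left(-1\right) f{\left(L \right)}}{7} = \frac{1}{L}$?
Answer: $-8382$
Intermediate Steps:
$f{\left(L \right)} = - \frac{7}{L}$
$A{\left(E,N \right)} = \frac{7}{2} + N$ ($A{\left(E,N \right)} = - \frac{7}{-2} + N = \left(-7\right) \left(- \frac{1}{2}\right) + N = \frac{7}{2} + N$)
$m = -508$ ($m = -672 + 164 = -508$)
$m A{\left(-22,13 \right)} = - 508 \left(\frac{7}{2} + 13\right) = \left(-508\right) \frac{33}{2} = -8382$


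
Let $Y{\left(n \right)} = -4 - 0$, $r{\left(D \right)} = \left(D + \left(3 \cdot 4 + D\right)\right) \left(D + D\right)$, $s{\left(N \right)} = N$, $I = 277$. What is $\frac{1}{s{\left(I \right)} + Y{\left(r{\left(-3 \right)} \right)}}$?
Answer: $\frac{1}{273} \approx 0.003663$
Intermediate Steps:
$r{\left(D \right)} = 2 D \left(12 + 2 D\right)$ ($r{\left(D \right)} = \left(D + \left(12 + D\right)\right) 2 D = \left(12 + 2 D\right) 2 D = 2 D \left(12 + 2 D\right)$)
$Y{\left(n \right)} = -4$ ($Y{\left(n \right)} = -4 + 0 = -4$)
$\frac{1}{s{\left(I \right)} + Y{\left(r{\left(-3 \right)} \right)}} = \frac{1}{277 - 4} = \frac{1}{273}$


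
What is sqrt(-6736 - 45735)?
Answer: I*sqrt(52471) ≈ 229.07*I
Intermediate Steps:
sqrt(-6736 - 45735) = sqrt(-52471) = I*sqrt(52471)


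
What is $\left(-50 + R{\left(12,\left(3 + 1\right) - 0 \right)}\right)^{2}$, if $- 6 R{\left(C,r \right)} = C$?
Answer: $2704$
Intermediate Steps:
$R{\left(C,r \right)} = - \frac{C}{6}$
$\left(-50 + R{\left(12,\left(3 + 1\right) - 0 \right)}\right)^{2} = \left(-50 - 2\right)^{2} = \left(-52\right)^{2} = 2704$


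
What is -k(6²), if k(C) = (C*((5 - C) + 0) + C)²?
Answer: -1166400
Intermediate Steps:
k(C) = (C + C*(5 - C))² (k(C) = (C*(5 - C) + C)² = (C + C*(5 - C))²)
-k(6²) = -(6²)²*(-6 + 6²)² = -36²*(-6 + 36)² = -1296*30² = -1296*900 = -1*1166400 = -1166400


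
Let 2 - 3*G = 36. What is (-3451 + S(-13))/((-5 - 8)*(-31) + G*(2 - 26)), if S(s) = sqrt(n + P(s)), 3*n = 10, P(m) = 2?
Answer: -3451/675 + 4*sqrt(3)/2025 ≈ -5.1092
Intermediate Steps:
G = -34/3 (G = 2/3 - 1/3*36 = 2/3 - 12 = -34/3 ≈ -11.333)
n = 10/3 (n = (1/3)*10 = 10/3 ≈ 3.3333)
S(s) = 4*sqrt(3)/3 (S(s) = sqrt(10/3 + 2) = sqrt(16/3) = 4*sqrt(3)/3)
(-3451 + S(-13))/((-5 - 8)*(-31) + G*(2 - 26)) = (-3451 + 4*sqrt(3)/3)/((-5 - 8)*(-31) - 34*(2 - 26)/3) = (-3451 + 4*sqrt(3)/3)/(-13*(-31) - 34/3*(-24)) = (-3451 + 4*sqrt(3)/3)/(403 + 272) = (-3451 + 4*sqrt(3)/3)/675 = (-3451 + 4*sqrt(3)/3)*(1/675) = -3451/675 + 4*sqrt(3)/2025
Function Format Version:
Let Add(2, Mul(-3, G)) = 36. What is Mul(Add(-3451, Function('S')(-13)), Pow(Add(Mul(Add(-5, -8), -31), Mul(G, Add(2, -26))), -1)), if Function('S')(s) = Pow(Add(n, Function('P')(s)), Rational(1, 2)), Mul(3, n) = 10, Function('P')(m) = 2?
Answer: Add(Rational(-3451, 675), Mul(Rational(4, 2025), Pow(3, Rational(1, 2)))) ≈ -5.1092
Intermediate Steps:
G = Rational(-34, 3) (G = Add(Rational(2, 3), Mul(Rational(-1, 3), 36)) = Add(Rational(2, 3), -12) = Rational(-34, 3) ≈ -11.333)
n = Rational(10, 3) (n = Mul(Rational(1, 3), 10) = Rational(10, 3) ≈ 3.3333)
Function('S')(s) = Mul(Rational(4, 3), Pow(3, Rational(1, 2))) (Function('S')(s) = Pow(Add(Rational(10, 3), 2), Rational(1, 2)) = Pow(Rational(16, 3), Rational(1, 2)) = Mul(Rational(4, 3), Pow(3, Rational(1, 2))))
Mul(Add(-3451, Function('S')(-13)), Pow(Add(Mul(Add(-5, -8), -31), Mul(G, Add(2, -26))), -1)) = Mul(Add(-3451, Mul(Rational(4, 3), Pow(3, Rational(1, 2)))), Pow(Add(Mul(Add(-5, -8), -31), Mul(Rational(-34, 3), Add(2, -26))), -1)) = Mul(Add(-3451, Mul(Rational(4, 3), Pow(3, Rational(1, 2)))), Pow(Add(Mul(-13, -31), Mul(Rational(-34, 3), -24)), -1)) = Mul(Add(-3451, Mul(Rational(4, 3), Pow(3, Rational(1, 2)))), Pow(Add(403, 272), -1)) = Mul(Add(-3451, Mul(Rational(4, 3), Pow(3, Rational(1, 2)))), Pow(675, -1)) = Mul(Add(-3451, Mul(Rational(4, 3), Pow(3, Rational(1, 2)))), Rational(1, 675)) = Add(Rational(-3451, 675), Mul(Rational(4, 2025), Pow(3, Rational(1, 2))))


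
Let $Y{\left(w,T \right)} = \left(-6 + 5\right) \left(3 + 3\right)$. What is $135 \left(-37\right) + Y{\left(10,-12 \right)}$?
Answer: $-5001$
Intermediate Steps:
$Y{\left(w,T \right)} = -6$ ($Y{\left(w,T \right)} = \left(-1\right) 6 = -6$)
$135 \left(-37\right) + Y{\left(10,-12 \right)} = 135 \left(-37\right) - 6 = -4995 - 6 = -5001$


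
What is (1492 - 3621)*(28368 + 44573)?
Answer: -155291389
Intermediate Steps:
(1492 - 3621)*(28368 + 44573) = -2129*72941 = -155291389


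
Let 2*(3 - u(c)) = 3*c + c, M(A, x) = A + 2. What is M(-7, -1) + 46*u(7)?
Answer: -511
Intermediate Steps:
M(A, x) = 2 + A
u(c) = 3 - 2*c (u(c) = 3 - (3*c + c)/2 = 3 - 2*c)
M(-7, -1) + 46*u(7) = (2 - 7) + 46*(3 - 2*7) = -5 + 46*(3 - 14) = -5 + 46*(-11) = -5 - 506 = -511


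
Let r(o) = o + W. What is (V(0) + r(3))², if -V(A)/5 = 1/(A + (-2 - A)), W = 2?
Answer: 225/4 ≈ 56.250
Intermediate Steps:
r(o) = 2 + o (r(o) = o + 2 = 2 + o)
V(A) = 5/2 (V(A) = -5/(A + (-2 - A)) = -5/(-2) = -5*(-½) = 5/2)
(V(0) + r(3))² = (5/2 + (2 + 3))² = (5/2 + 5)² = (15/2)² = 225/4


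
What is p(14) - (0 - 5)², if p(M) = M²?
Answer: 171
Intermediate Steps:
p(14) - (0 - 5)² = 14² - (0 - 5)² = 196 - 1*(-5)² = 196 - 1*25 = 196 - 25 = 171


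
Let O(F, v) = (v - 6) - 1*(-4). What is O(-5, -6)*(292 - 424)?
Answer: 1056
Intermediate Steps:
O(F, v) = -2 + v (O(F, v) = (-6 + v) + 4 = -2 + v)
O(-5, -6)*(292 - 424) = (-2 - 6)*(292 - 424) = -8*(-132) = 1056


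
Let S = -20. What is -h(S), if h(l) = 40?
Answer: -40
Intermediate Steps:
-h(S) = -1*40 = -40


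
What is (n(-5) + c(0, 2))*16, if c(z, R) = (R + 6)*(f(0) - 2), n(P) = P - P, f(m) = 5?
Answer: 384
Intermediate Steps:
n(P) = 0
c(z, R) = 18 + 3*R (c(z, R) = (R + 6)*(5 - 2) = (6 + R)*3 = 18 + 3*R)
(n(-5) + c(0, 2))*16 = (0 + (18 + 3*2))*16 = (0 + (18 + 6))*16 = (0 + 24)*16 = 24*16 = 384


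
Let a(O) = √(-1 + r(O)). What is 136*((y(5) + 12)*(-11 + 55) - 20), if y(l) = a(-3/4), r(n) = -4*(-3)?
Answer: 69088 + 5984*√11 ≈ 88935.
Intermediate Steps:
r(n) = 12
a(O) = √11 (a(O) = √(-1 + 12) = √11)
y(l) = √11
136*((y(5) + 12)*(-11 + 55) - 20) = 136*((√11 + 12)*(-11 + 55) - 20) = 136*((12 + √11)*44 - 20) = 136*((528 + 44*√11) - 20) = 136*(508 + 44*√11) = 69088 + 5984*√11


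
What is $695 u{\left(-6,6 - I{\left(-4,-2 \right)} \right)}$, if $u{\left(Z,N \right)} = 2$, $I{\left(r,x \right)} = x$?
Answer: $1390$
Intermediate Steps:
$695 u{\left(-6,6 - I{\left(-4,-2 \right)} \right)} = 695 \cdot 2 = 1390$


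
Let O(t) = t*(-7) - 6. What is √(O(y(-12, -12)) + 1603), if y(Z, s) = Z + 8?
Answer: 5*√65 ≈ 40.311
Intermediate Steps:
y(Z, s) = 8 + Z
O(t) = -6 - 7*t (O(t) = -7*t - 6 = -6 - 7*t)
√(O(y(-12, -12)) + 1603) = √((-6 - 7*(8 - 12)) + 1603) = √((-6 - 7*(-4)) + 1603) = √((-6 + 28) + 1603) = √(22 + 1603) = √1625 = 5*√65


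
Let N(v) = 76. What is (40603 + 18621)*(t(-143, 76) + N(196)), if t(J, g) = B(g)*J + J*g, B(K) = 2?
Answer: -656083472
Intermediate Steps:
t(J, g) = 2*J + J*g
(40603 + 18621)*(t(-143, 76) + N(196)) = (40603 + 18621)*(-143*(2 + 76) + 76) = 59224*(-143*78 + 76) = 59224*(-11154 + 76) = 59224*(-11078) = -656083472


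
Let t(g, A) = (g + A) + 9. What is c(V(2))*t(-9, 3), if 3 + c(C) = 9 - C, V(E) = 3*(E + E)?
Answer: -18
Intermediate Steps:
V(E) = 6*E (V(E) = 3*(2*E) = 6*E)
t(g, A) = 9 + A + g (t(g, A) = (A + g) + 9 = 9 + A + g)
c(C) = 6 - C (c(C) = -3 + (9 - C) = 6 - C)
c(V(2))*t(-9, 3) = (6 - 6*2)*(9 + 3 - 9) = (6 - 1*12)*3 = (6 - 12)*3 = -6*3 = -18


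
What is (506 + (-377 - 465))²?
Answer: 112896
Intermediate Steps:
(506 + (-377 - 465))² = (506 - 842)² = (-336)² = 112896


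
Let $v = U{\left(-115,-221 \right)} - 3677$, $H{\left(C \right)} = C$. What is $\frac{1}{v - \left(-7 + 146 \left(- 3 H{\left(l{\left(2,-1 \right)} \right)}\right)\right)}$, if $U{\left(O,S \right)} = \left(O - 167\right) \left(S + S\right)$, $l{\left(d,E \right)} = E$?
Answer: $\frac{1}{120536} \approx 8.2963 \cdot 10^{-6}$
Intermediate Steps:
$U{\left(O,S \right)} = 2 S \left(-167 + O\right)$ ($U{\left(O,S \right)} = \left(-167 + O\right) 2 S = 2 S \left(-167 + O\right)$)
$v = 120967$ ($v = 2 \left(-221\right) \left(-167 - 115\right) - 3677 = 2 \left(-221\right) \left(-282\right) - 3677 = 124644 - 3677 = 120967$)
$\frac{1}{v - \left(-7 + 146 \left(- 3 H{\left(l{\left(2,-1 \right)} \right)}\right)\right)} = \frac{1}{120967 + \left(- 146 \left(\left(-3\right) \left(-1\right)\right) + 7\right)} = \frac{1}{120967 + \left(\left(-146\right) 3 + 7\right)} = \frac{1}{120967 + \left(-438 + 7\right)} = \frac{1}{120967 - 431} = \frac{1}{120536}$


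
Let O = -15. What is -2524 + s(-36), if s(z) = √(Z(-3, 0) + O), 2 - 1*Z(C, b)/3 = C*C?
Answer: -2524 + 6*I ≈ -2524.0 + 6.0*I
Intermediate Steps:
Z(C, b) = 6 - 3*C² (Z(C, b) = 6 - 3*C*C = 6 - 3*C²)
s(z) = 6*I (s(z) = √((6 - 3*(-3)²) - 15) = √((6 - 3*9) - 15) = √((6 - 27) - 15) = √(-21 - 15) = √(-36) = 6*I)
-2524 + s(-36) = -2524 + 6*I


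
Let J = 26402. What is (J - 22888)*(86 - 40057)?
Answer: -140458094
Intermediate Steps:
(J - 22888)*(86 - 40057) = (26402 - 22888)*(86 - 40057) = 3514*(-39971) = -140458094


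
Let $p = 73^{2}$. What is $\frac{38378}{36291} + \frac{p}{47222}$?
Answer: $\frac{2005680655}{1713733602} \approx 1.1704$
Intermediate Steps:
$p = 5329$
$\frac{38378}{36291} + \frac{p}{47222} = \frac{38378}{36291} + \frac{5329}{47222} = \frac{2005680655}{1713733602}$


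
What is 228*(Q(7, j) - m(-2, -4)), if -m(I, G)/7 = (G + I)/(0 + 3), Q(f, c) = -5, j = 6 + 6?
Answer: -4332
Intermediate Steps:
j = 12
m(I, G) = -7*G/3 - 7*I/3 (m(I, G) = -7*(G + I)/(0 + 3) = -7*(G + I)/3 = -7*(G/3 + I/3) = -7*G/3 - 7*I/3)
228*(Q(7, j) - m(-2, -4)) = 228*(-5 - (-7/3*(-4) - 7/3*(-2))) = 228*(-5 - (28/3 + 14/3)) = 228*(-5 - 1*14) = 228*(-5 - 14) = 228*(-19) = -4332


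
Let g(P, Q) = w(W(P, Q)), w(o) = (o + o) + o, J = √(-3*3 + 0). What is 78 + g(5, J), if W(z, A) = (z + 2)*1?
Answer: 99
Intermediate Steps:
J = 3*I (J = √(-1*9 + 0) = √(-9 + 0) = √(-9) = 3*I ≈ 3.0*I)
W(z, A) = 2 + z (W(z, A) = (2 + z)*1 = 2 + z)
w(o) = 3*o (w(o) = 2*o + o = 3*o)
g(P, Q) = 6 + 3*P (g(P, Q) = 3*(2 + P) = 6 + 3*P)
78 + g(5, J) = 78 + (6 + 3*5) = 78 + (6 + 15) = 78 + 21 = 99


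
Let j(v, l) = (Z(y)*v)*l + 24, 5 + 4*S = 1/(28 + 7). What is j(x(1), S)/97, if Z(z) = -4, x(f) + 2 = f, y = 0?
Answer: 666/3395 ≈ 0.19617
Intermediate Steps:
S = -87/70 (S = -5/4 + 1/(4*(28 + 7)) = -5/4 + (¼)/35 = -5/4 + (¼)*(1/35) = -5/4 + 1/140 = -87/70 ≈ -1.2429)
x(f) = -2 + f
j(v, l) = 24 - 4*l*v (j(v, l) = (-4*v)*l + 24 = -4*l*v + 24 = 24 - 4*l*v)
j(x(1), S)/97 = (24 - 4*(-87/70)*(-2 + 1))/97 = (24 - 4*(-87/70)*(-1))*(1/97) = (24 - 174/35)*(1/97) = (666/35)*(1/97) = 666/3395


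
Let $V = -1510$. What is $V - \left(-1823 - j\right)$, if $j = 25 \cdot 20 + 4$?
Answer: $817$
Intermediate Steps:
$j = 504$ ($j = 500 + 4 = 504$)
$V - \left(-1823 - j\right) = -1510 - \left(-1823 - 504\right) = -1510 - -2327 = -1510 + 2327 = 817$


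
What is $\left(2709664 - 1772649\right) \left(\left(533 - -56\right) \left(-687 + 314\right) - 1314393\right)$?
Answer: $-1437465341350$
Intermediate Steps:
$\left(2709664 - 1772649\right) \left(\left(533 - -56\right) \left(-687 + 314\right) - 1314393\right) = 937015 \left(\left(533 + 56\right) \left(-373\right) - 1314393\right) = 937015 \left(589 \left(-373\right) - 1314393\right) = 937015 \left(-219697 - 1314393\right) = 937015 \left(-1534090\right) = -1437465341350$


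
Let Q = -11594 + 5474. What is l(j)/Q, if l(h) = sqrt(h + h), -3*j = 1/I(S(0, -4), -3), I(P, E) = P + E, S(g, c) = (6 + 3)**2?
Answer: -I*sqrt(13)/238680 ≈ -1.5106e-5*I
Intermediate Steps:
S(g, c) = 81 (S(g, c) = 9**2 = 81)
I(P, E) = E + P
j = -1/234 (j = -1/(3*(-3 + 81)) = -1/3/78 = -1/3*1/78 = -1/234 ≈ -0.0042735)
Q = -6120
l(h) = sqrt(2)*sqrt(h) (l(h) = sqrt(2*h) = sqrt(2)*sqrt(h))
l(j)/Q = (sqrt(2)*sqrt(-1/234))/(-6120) = (sqrt(2)*(I*sqrt(26)/78))*(-1/6120) = (I*sqrt(13)/39)*(-1/6120) = -I*sqrt(13)/238680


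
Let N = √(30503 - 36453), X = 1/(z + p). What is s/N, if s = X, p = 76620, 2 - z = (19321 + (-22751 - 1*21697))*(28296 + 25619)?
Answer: -I*√238/1612210604130 ≈ -9.569e-12*I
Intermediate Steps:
z = 1354722207 (z = 2 - (19321 + (-22751 - 1*21697))*(28296 + 25619) = 2 - (19321 + (-22751 - 21697))*53915 = 2 - (19321 - 44448)*53915 = 2 - (-25127)*53915 = 2 - 1*(-1354722205) = 2 + 1354722205 = 1354722207)
X = 1/1354798827 (X = 1/(1354722207 + 76620) = 1/1354798827 ≈ 7.3812e-10)
N = 5*I*√238 (N = √(-5950) = 5*I*√238 ≈ 77.136*I)
s = 1/1354798827 ≈ 7.3812e-10
s/N = 1/(1354798827*((5*I*√238))) = (-I*√238/1190)/1354798827 = -I*√238/1612210604130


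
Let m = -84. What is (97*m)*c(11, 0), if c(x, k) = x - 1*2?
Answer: -73332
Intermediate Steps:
c(x, k) = -2 + x (c(x, k) = x - 2 = -2 + x)
(97*m)*c(11, 0) = (97*(-84))*(-2 + 11) = -8148*9 = -73332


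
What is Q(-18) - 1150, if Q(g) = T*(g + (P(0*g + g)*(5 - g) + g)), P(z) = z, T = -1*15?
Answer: 5600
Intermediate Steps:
T = -15
Q(g) = -30*g - 15*g*(5 - g) (Q(g) = -15*(g + ((0*g + g)*(5 - g) + g)) = -15*(g + ((0 + g)*(5 - g) + g)) = -15*(g + (g*(5 - g) + g)) = -15*(g + (g + g*(5 - g))) = -15*(2*g + g*(5 - g)) = -30*g - 15*g*(5 - g))
Q(-18) - 1150 = 15*(-18)*(-7 - 18) - 1150 = 15*(-18)*(-25) - 1150 = 6750 - 1150 = 5600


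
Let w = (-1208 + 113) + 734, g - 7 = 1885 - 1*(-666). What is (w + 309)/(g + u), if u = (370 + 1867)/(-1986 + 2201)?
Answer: -11180/552207 ≈ -0.020246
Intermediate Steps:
g = 2558 (g = 7 + (1885 - 1*(-666)) = 7 + (1885 + 666) = 7 + 2551 = 2558)
u = 2237/215 ≈ 10.405
w = -361 (w = -1095 + 734 = -361)
(w + 309)/(g + u) = (-361 + 309)/(2558 + 2237/215) = -52/552207/215 = -52*215/552207 = -11180/552207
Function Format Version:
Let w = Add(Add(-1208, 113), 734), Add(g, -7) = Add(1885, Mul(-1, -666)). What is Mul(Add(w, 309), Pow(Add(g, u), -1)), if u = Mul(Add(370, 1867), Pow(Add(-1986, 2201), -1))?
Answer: Rational(-11180, 552207) ≈ -0.020246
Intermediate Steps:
g = 2558 (g = Add(7, Add(1885, Mul(-1, -666))) = Add(7, Add(1885, 666)) = Add(7, 2551) = 2558)
u = Rational(2237, 215) (u = Mul(2237, Pow(215, -1)) = Mul(2237, Rational(1, 215)) = Rational(2237, 215) ≈ 10.405)
w = -361 (w = Add(-1095, 734) = -361)
Mul(Add(w, 309), Pow(Add(g, u), -1)) = Mul(Add(-361, 309), Pow(Add(2558, Rational(2237, 215)), -1)) = Mul(-52, Pow(Rational(552207, 215), -1)) = Mul(-52, Rational(215, 552207)) = Rational(-11180, 552207)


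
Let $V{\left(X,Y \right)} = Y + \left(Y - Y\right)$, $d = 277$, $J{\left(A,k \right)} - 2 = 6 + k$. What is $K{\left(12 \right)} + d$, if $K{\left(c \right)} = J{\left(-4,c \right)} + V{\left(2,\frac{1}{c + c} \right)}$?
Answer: $\frac{7129}{24} \approx 297.04$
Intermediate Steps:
$J{\left(A,k \right)} = 8 + k$ ($J{\left(A,k \right)} = 2 + \left(6 + k\right) = 8 + k$)
$V{\left(X,Y \right)} = Y$ ($V{\left(X,Y \right)} = Y + 0 = Y$)
$K{\left(c \right)} = 8 + c + \frac{1}{2 c}$ ($K{\left(c \right)} = \left(8 + c\right) + \frac{1}{c + c} = \left(8 + c\right) + \frac{1}{2 c} = 8 + c + \frac{1}{2 c}$)
$K{\left(12 \right)} + d = \left(8 + 12 + \frac{1}{2 \cdot 12}\right) + 277 = \left(8 + 12 + \frac{1}{2} \cdot \frac{1}{12}\right) + 277 = \left(8 + 12 + \frac{1}{24}\right) + 277 = \frac{481}{24} + 277 = \frac{7129}{24}$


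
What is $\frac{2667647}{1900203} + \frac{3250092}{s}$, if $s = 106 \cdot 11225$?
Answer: $\frac{4674967175813}{1130478269775} \approx 4.1354$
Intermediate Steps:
$s = 1189850$
$\frac{2667647}{1900203} + \frac{3250092}{s} = \frac{2667647}{1900203} + \frac{3250092}{1189850} = 2667647 \cdot \frac{1}{1900203} + 3250092 \cdot \frac{1}{1189850} = \frac{2667647}{1900203} + \frac{1625046}{594925} = \frac{4674967175813}{1130478269775}$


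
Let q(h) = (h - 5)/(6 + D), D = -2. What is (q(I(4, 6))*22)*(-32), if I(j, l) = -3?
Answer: 1408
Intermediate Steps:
q(h) = -5/4 + h/4 (q(h) = (h - 5)/(6 - 2) = (-5 + h)/4 = (-5 + h)*(1/4) = -5/4 + h/4)
(q(I(4, 6))*22)*(-32) = ((-5/4 + (1/4)*(-3))*22)*(-32) = ((-5/4 - 3/4)*22)*(-32) = -2*22*(-32) = -44*(-32) = 1408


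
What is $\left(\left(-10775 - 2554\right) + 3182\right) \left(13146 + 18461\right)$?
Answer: $-320716229$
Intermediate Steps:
$\left(\left(-10775 - 2554\right) + 3182\right) \left(13146 + 18461\right) = \left(-13329 + 3182\right) 31607 = \left(-10147\right) 31607 = -320716229$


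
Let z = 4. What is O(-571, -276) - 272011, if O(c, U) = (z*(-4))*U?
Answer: -267595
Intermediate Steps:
O(c, U) = -16*U (O(c, U) = (4*(-4))*U = -16*U)
O(-571, -276) - 272011 = -16*(-276) - 272011 = 4416 - 272011 = -267595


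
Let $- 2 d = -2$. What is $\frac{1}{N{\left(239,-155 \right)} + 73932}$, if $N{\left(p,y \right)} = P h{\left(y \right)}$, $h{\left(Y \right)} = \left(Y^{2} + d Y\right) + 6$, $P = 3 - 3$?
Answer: $\frac{1}{73932} \approx 1.3526 \cdot 10^{-5}$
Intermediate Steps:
$d = 1$ ($d = \left(- \frac{1}{2}\right) \left(-2\right) = 1$)
$P = 0$
$h{\left(Y \right)} = 6 + Y + Y^{2}$ ($h{\left(Y \right)} = \left(Y^{2} + 1 Y\right) + 6 = \left(Y^{2} + Y\right) + 6 = \left(Y + Y^{2}\right) + 6 = 6 + Y + Y^{2}$)
$N{\left(p,y \right)} = 0$ ($N{\left(p,y \right)} = 0 \left(6 + y + y^{2}\right) = 0$)
$\frac{1}{N{\left(239,-155 \right)} + 73932} = \frac{1}{0 + 73932} = \frac{1}{73932}$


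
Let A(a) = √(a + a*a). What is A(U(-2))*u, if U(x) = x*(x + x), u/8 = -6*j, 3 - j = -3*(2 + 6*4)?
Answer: -23328*√2 ≈ -32991.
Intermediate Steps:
j = 81 (j = 3 - (-3)*(2 + 6*4) = 3 - (-3)*(2 + 24) = 3 - (-3)*26 = 3 - 1*(-78) = 3 + 78 = 81)
u = -3888 (u = 8*(-6*81) = 8*(-486) = -3888)
U(x) = 2*x² (U(x) = x*(2*x) = 2*x²)
A(a) = √(a + a²)
A(U(-2))*u = √((2*(-2)²)*(1 + 2*(-2)²))*(-3888) = √((2*4)*(1 + 2*4))*(-3888) = √(8*(1 + 8))*(-3888) = √(8*9)*(-3888) = √72*(-3888) = (6*√2)*(-3888) = -23328*√2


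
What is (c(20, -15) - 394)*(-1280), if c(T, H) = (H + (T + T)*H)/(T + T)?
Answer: 524000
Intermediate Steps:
c(T, H) = (H + 2*H*T)/(2*T) (c(T, H) = (H + (2*T)*H)/((2*T)) = (H + 2*H*T)*(1/(2*T)) = (H + 2*H*T)/(2*T))
(c(20, -15) - 394)*(-1280) = ((-15 + (½)*(-15)/20) - 394)*(-1280) = ((-15 + (½)*(-15)*(1/20)) - 394)*(-1280) = ((-15 - 3/8) - 394)*(-1280) = (-123/8 - 394)*(-1280) = -3275/8*(-1280) = 524000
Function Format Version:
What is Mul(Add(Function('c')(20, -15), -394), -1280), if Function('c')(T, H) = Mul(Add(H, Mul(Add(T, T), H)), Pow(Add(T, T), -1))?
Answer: 524000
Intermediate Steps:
Function('c')(T, H) = Mul(Rational(1, 2), Pow(T, -1), Add(H, Mul(2, H, T))) (Function('c')(T, H) = Mul(Add(H, Mul(Mul(2, T), H)), Pow(Mul(2, T), -1)) = Mul(Add(H, Mul(2, H, T)), Mul(Rational(1, 2), Pow(T, -1))) = Mul(Rational(1, 2), Pow(T, -1), Add(H, Mul(2, H, T))))
Mul(Add(Function('c')(20, -15), -394), -1280) = Mul(Add(Add(-15, Mul(Rational(1, 2), -15, Pow(20, -1))), -394), -1280) = Mul(Add(Add(-15, Mul(Rational(1, 2), -15, Rational(1, 20))), -394), -1280) = Mul(Add(Add(-15, Rational(-3, 8)), -394), -1280) = Mul(Add(Rational(-123, 8), -394), -1280) = Mul(Rational(-3275, 8), -1280) = 524000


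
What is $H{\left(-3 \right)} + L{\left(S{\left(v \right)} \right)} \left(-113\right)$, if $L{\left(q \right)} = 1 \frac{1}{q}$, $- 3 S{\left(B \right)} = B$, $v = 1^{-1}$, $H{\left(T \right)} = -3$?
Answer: $336$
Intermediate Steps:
$v = 1$
$S{\left(B \right)} = - \frac{B}{3}$
$L{\left(q \right)} = \frac{1}{q}$
$H{\left(-3 \right)} + L{\left(S{\left(v \right)} \right)} \left(-113\right) = -3 + \frac{1}{\left(- \frac{1}{3}\right) 1} \left(-113\right) = -3 + \frac{1}{- \frac{1}{3}} \left(-113\right) = -3 - -339 = -3 + 339 = 336$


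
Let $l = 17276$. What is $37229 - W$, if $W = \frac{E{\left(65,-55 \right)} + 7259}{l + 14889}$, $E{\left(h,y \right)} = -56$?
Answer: $\frac{171066226}{4595} \approx 37229.0$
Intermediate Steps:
$W = \frac{1029}{4595}$ ($W = \frac{-56 + 7259}{17276 + 14889} = \frac{7203}{32165} = 7203 \cdot \frac{1}{32165} = \frac{1029}{4595} \approx 0.22394$)
$37229 - W = 37229 - \frac{1029}{4595} = \frac{171066226}{4595}$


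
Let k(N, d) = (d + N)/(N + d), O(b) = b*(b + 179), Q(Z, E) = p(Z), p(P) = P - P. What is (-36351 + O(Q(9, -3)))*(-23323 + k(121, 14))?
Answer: 847778022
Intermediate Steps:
p(P) = 0
Q(Z, E) = 0
O(b) = b*(179 + b)
k(N, d) = 1 (k(N, d) = (N + d)/(N + d) = 1)
(-36351 + O(Q(9, -3)))*(-23323 + k(121, 14)) = (-36351 + 0*(179 + 0))*(-23323 + 1) = (-36351 + 0*179)*(-23322) = (-36351 + 0)*(-23322) = -36351*(-23322) = 847778022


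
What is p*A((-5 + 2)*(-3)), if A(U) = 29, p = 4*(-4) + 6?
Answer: -290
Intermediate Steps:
p = -10 (p = -16 + 6 = -10)
p*A((-5 + 2)*(-3)) = -10*29 = -290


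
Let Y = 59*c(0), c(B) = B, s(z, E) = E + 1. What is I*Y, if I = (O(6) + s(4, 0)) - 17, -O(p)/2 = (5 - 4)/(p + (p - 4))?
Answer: 0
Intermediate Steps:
s(z, E) = 1 + E
O(p) = -2/(-4 + 2*p) (O(p) = -2*(5 - 4)/(p + (p - 4)) = -2/(p + (-4 + p)) = -2/(-4 + 2*p))
I = -65/4 (I = (-1/(-2 + 6) + (1 + 0)) - 17 = (-1/4 + 1) - 17 = (-1*¼ + 1) - 17 = (-¼ + 1) - 17 = ¾ - 17 = -65/4 ≈ -16.250)
Y = 0 (Y = 59*0 = 0)
I*Y = -65/4*0 = 0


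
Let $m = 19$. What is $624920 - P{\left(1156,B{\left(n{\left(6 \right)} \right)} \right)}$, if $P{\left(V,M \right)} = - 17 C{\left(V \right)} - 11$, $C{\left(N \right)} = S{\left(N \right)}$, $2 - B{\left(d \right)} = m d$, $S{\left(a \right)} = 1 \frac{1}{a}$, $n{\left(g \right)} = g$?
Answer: $\frac{42495309}{68} \approx 6.2493 \cdot 10^{5}$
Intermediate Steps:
$S{\left(a \right)} = \frac{1}{a}$
$B{\left(d \right)} = 2 - 19 d$
$C{\left(N \right)} = \frac{1}{N}$
$P{\left(V,M \right)} = -11 - \frac{17}{V}$ ($P{\left(V,M \right)} = - \frac{17}{V} - 11 = -11 - \frac{17}{V}$)
$624920 - P{\left(1156,B{\left(n{\left(6 \right)} \right)} \right)} = 624920 - \left(-11 - \frac{17}{1156}\right) = 624920 - \left(-11 - \frac{1}{68}\right) = 624920 - - \frac{749}{68} = 624920 + \frac{749}{68} = \frac{42495309}{68}$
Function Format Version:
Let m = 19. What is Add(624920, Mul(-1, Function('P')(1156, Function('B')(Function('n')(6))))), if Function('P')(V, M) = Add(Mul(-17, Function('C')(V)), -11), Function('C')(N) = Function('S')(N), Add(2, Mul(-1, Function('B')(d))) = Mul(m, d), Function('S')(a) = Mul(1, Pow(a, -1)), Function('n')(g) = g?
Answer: Rational(42495309, 68) ≈ 6.2493e+5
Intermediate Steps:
Function('S')(a) = Pow(a, -1)
Function('B')(d) = Add(2, Mul(-19, d)) (Function('B')(d) = Add(2, Mul(-1, Mul(19, d))) = Add(2, Mul(-19, d)))
Function('C')(N) = Pow(N, -1)
Function('P')(V, M) = Add(-11, Mul(-17, Pow(V, -1))) (Function('P')(V, M) = Add(Mul(-17, Pow(V, -1)), -11) = Add(-11, Mul(-17, Pow(V, -1))))
Add(624920, Mul(-1, Function('P')(1156, Function('B')(Function('n')(6))))) = Add(624920, Mul(-1, Add(-11, Mul(-17, Pow(1156, -1))))) = Add(624920, Mul(-1, Add(-11, Mul(-17, Rational(1, 1156))))) = Add(624920, Mul(-1, Add(-11, Rational(-1, 68)))) = Add(624920, Mul(-1, Rational(-749, 68))) = Add(624920, Rational(749, 68)) = Rational(42495309, 68)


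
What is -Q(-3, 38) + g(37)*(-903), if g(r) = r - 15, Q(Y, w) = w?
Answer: -19904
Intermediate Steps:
g(r) = -15 + r
-Q(-3, 38) + g(37)*(-903) = -1*38 + (-15 + 37)*(-903) = -38 + 22*(-903) = -38 - 19866 = -19904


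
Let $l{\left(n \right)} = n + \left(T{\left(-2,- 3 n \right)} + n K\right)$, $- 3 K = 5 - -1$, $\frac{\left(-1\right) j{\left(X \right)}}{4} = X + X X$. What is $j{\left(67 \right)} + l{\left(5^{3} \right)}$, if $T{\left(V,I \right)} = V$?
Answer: $-18351$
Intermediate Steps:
$j{\left(X \right)} = - 4 X - 4 X^{2}$ ($j{\left(X \right)} = - 4 \left(X + X X\right) = - 4 \left(X + X^{2}\right) = - 4 X - 4 X^{2}$)
$K = -2$ ($K = - \frac{5 - -1}{3} = - \frac{5 + 1}{3} = \left(- \frac{1}{3}\right) 6 = -2$)
$l{\left(n \right)} = -2 - n$ ($l{\left(n \right)} = n + \left(-2 + n \left(-2\right)\right) = n - \left(2 + 2 n\right) = -2 - n$)
$j{\left(67 \right)} + l{\left(5^{3} \right)} = \left(-4\right) 67 \left(1 + 67\right) - 127 = \left(-4\right) 67 \cdot 68 - 127 = -18224 - 127 = -18351$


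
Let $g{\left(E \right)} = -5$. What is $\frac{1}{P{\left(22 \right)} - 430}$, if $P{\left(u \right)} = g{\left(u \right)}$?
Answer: $- \frac{1}{435} \approx -0.0022989$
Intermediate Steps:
$P{\left(u \right)} = -5$
$\frac{1}{P{\left(22 \right)} - 430} = \frac{1}{-5 - 430} = \frac{1}{-435} = - \frac{1}{435}$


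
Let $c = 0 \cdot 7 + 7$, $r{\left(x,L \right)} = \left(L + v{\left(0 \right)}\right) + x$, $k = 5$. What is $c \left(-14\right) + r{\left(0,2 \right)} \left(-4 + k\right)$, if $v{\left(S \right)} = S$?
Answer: $-96$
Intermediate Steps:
$r{\left(x,L \right)} = L + x$ ($r{\left(x,L \right)} = \left(L + 0\right) + x = L + x$)
$c = 7$ ($c = 0 + 7 = 7$)
$c \left(-14\right) + r{\left(0,2 \right)} \left(-4 + k\right) = 7 \left(-14\right) + \left(2 + 0\right) \left(-4 + 5\right) = -98 + 2 \cdot 1 = -98 + 2 = -96$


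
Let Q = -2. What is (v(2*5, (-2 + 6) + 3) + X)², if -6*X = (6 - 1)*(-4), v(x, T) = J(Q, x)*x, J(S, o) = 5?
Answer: 25600/9 ≈ 2844.4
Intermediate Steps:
v(x, T) = 5*x
X = 10/3 (X = -(6 - 1)*(-4)/6 = -5*(-4)/6 = -⅙*(-20) = 10/3 ≈ 3.3333)
(v(2*5, (-2 + 6) + 3) + X)² = (5*(2*5) + 10/3)² = (5*10 + 10/3)² = (50 + 10/3)² = (160/3)² = 25600/9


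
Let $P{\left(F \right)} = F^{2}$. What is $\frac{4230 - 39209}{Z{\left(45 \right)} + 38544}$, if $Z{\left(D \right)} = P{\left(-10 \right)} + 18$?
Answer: $- \frac{34979}{38662} \approx -0.90474$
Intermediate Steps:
$Z{\left(D \right)} = 118$ ($Z{\left(D \right)} = \left(-10\right)^{2} + 18 = 100 + 18 = 118$)
$\frac{4230 - 39209}{Z{\left(45 \right)} + 38544} = \frac{4230 - 39209}{118 + 38544} = - \frac{34979}{38662}$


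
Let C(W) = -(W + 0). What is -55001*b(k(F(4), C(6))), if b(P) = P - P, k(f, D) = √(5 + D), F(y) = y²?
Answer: 0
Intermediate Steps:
C(W) = -W
b(P) = 0
-55001*b(k(F(4), C(6))) = -55001*0 = 0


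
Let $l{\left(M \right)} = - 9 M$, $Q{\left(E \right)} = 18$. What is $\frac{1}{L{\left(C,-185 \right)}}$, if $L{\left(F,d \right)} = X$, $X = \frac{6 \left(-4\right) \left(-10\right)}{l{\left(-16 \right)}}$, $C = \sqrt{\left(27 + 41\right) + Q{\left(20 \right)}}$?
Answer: $\frac{3}{5} \approx 0.6$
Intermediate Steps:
$C = \sqrt{86}$ ($C = \sqrt{\left(27 + 41\right) + 18} = \sqrt{68 + 18} = \sqrt{86} \approx 9.2736$)
$X = \frac{5}{3}$ ($X = \frac{6 \left(-4\right) \left(-10\right)}{\left(-9\right) \left(-16\right)} = \frac{\left(-24\right) \left(-10\right)}{144} = 240 \cdot \frac{1}{144} = \frac{5}{3} \approx 1.6667$)
$L{\left(F,d \right)} = \frac{5}{3}$
$\frac{1}{L{\left(C,-185 \right)}} = \frac{1}{\frac{5}{3}} = \frac{3}{5}$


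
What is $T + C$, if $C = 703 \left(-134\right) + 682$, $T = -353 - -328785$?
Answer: $234912$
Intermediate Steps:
$T = 328432$ ($T = -353 + 328785 = 328432$)
$C = -93520$ ($C = -94202 + 682 = -93520$)
$T + C = 328432 - 93520 = 234912$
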